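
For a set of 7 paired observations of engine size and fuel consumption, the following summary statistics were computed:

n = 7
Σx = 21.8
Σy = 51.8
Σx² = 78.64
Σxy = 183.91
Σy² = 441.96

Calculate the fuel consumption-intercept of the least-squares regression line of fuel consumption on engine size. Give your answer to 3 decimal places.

0.855

Sxx = Σx² − (Σx)²/n = 78.64 − 67.891429 = 10.748571
Sxy = Σxy − (Σx)(Σy)/n = 183.91 − 161.32 = 22.59
b = Sxy/Sxx = 22.59/10.748571 = 2.101675
a = ȳ − b·x̄ = 7.4 − 2.101675·3.114286 = 0.854785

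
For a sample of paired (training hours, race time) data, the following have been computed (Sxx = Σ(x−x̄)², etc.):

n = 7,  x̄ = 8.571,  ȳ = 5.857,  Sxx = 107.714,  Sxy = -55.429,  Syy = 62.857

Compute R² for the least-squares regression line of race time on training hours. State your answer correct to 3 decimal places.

R² = Sxy²/(Sxx·Syy) = (-55.429)²/(107.714·62.857) = 0.453783

0.454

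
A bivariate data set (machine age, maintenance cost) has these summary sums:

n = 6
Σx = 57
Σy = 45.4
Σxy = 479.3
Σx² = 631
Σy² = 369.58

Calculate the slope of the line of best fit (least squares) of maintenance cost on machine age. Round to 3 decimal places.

0.536

Sxx = Σx² − (Σx)²/n = 631 − 541.5 = 89.5
Sxy = Σxy − (Σx)(Σy)/n = 479.3 − 431.3 = 48
b = Sxy/Sxx = 48/89.5 = 0.536313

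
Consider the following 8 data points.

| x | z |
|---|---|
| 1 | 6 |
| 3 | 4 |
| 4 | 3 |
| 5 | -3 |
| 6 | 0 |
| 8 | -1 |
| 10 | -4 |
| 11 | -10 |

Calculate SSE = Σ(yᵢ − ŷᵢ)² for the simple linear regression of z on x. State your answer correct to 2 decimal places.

31.86

n = 8, Σx = 48, Σy = -5, Σxy = -143, Σx² = 372, Σy² = 187
Sxx = Σx² − (Σx)²/n = 372 − 288 = 84
Sxy = Σxy − (Σx)(Σy)/n = -143 − (-30) = -113
Syy = Σy² − (Σy)²/n = 187 − 3.125 = 183.875
b = Sxy/Sxx = -113/84 = -1.345238
SSE = Syy − b·Sxy = 183.875 − (-1.345238)·(-113) = 31.863095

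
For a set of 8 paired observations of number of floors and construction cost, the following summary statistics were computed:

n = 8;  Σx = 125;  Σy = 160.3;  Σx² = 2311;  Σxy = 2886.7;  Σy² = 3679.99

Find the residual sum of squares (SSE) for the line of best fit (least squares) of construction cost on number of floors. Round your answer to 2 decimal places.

Sxx = Σx² − (Σx)²/n = 2311 − 1953.125 = 357.875
Sxy = Σxy − (Σx)(Σy)/n = 2886.7 − 2504.6875 = 382.0125
Syy = Σy² − (Σy)²/n = 3679.99 − 3212.01125 = 467.97875
b = Sxy/Sxx = 382.0125/357.875 = 1.067447
SSE = Syy − b·Sxy = 467.97875 − 1.067447·382.0125 = 60.200754

60.20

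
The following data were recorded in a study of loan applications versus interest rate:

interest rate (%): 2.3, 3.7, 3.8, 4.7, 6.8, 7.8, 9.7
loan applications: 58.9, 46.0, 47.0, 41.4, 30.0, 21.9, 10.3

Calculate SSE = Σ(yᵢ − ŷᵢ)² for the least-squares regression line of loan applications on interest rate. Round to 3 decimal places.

n = 7, Σx = 38.8, Σy = 255.5, Σxy = 1153.58, Σx² = 256.68, Σy² = 10993.87
Sxx = Σx² − (Σx)²/n = 256.68 − 215.062857 = 41.617143
Sxy = Σxy − (Σx)(Σy)/n = 1153.58 − 1416.2 = -262.62
Syy = Σy² − (Σy)²/n = 10993.87 − 9325.75 = 1668.12
b = Sxy/Sxx = -262.62/41.617143 = -6.310380
SSE = Syy − b·Sxy = 1668.12 − (-6.310380)·(-262.62) = 10.887916

10.888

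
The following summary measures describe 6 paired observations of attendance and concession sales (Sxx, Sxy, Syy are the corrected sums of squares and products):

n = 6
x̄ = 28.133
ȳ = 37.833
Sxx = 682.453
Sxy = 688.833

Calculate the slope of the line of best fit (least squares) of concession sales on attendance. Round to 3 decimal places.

1.009

b = Sxy/Sxx = 688.833/682.453 = 1.009349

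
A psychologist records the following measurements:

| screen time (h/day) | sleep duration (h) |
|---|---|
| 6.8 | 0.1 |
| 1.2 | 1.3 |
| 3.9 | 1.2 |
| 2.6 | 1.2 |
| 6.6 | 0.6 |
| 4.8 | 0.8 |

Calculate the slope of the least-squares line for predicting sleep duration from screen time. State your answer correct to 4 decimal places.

n = 6, Σx = 25.9, Σy = 5.2, Σxy = 17.84, Σx² = 136.25
Sxx = Σx² − (Σx)²/n = 136.25 − 111.801667 = 24.448333
Sxy = Σxy − (Σx)(Σy)/n = 17.84 − 22.446667 = -4.606667
b = Sxy/Sxx = -4.606667/24.448333 = -0.188425

-0.1884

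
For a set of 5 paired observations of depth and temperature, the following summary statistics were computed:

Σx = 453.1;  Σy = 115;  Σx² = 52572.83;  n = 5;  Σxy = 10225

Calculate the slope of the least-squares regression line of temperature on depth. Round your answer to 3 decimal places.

Sxx = Σx² − (Σx)²/n = 52572.83 − 41059.922 = 11512.908
Sxy = Σxy − (Σx)(Σy)/n = 10225 − 10421.3 = -196.3
b = Sxy/Sxx = -196.3/11512.908 = -0.017050

-0.017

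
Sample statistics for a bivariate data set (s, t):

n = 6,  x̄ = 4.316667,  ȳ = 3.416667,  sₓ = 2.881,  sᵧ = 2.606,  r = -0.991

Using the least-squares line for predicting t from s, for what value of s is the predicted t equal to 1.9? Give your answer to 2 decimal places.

b = r · sᵧ/sₓ = -0.991 · 2.606/2.881 = -0.896406
a = ȳ − b·x̄ = 3.416667 − (-0.896406)·4.316667 = 7.286154
Set a + b·x = 1.9: x = (1.9 − 7.286154) / (-0.896406) = 6.008609

6.01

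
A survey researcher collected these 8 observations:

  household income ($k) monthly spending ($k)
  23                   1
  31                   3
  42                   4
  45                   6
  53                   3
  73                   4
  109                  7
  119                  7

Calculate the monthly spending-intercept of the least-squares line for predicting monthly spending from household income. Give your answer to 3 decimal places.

n = 8, Σx = 495, Σy = 35, Σxy = 2601, Σx² = 39459
Sxx = Σx² − (Σx)²/n = 39459 − 30628.125 = 8830.875
Sxy = Σxy − (Σx)(Σy)/n = 2601 − 2165.625 = 435.375
b = Sxy/Sxx = 435.375/8830.875 = 0.049301
a = ȳ − b·x̄ = 4.375 − 0.049301·61.875 = 1.324472

1.324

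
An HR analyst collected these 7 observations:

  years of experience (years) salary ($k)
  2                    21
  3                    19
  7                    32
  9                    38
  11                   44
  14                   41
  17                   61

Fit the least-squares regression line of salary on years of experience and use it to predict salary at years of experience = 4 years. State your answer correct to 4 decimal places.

n = 7, Σx = 63, Σy = 256, Σxy = 2760, Σx² = 749
Sxx = Σx² − (Σx)²/n = 749 − 567 = 182
Sxy = Σxy − (Σx)(Σy)/n = 2760 − 2304 = 456
b = Sxy/Sxx = 456/182 = 2.505495
a = ȳ − b·x̄ = 36.571429 − 2.505495·9 = 14.021978
ŷ(4) = a + b·4 = 14.021978 + 2.505495·4 = 24.043956

24.0440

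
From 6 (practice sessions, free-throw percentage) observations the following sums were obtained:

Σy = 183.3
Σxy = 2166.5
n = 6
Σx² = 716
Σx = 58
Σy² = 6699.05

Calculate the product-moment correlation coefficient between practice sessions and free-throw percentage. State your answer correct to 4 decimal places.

0.9549

Sxx = Σx² − (Σx)²/n = 716 − 560.666667 = 155.333333
Sxy = Σxy − (Σx)(Σy)/n = 2166.5 − 1771.9 = 394.6
Syy = Σy² − (Σy)²/n = 6699.05 − 5599.815 = 1099.235
r = Sxy/√(Sxx·Syy) = 394.6/√(170747.836667) = 394.6/413.216453 = 0.954947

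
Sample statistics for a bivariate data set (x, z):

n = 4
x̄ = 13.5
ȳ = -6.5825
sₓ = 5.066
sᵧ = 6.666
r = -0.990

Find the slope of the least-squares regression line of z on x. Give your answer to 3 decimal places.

b = r · sᵧ/sₓ = -0.99 · 6.666/5.066 = -1.302673

-1.303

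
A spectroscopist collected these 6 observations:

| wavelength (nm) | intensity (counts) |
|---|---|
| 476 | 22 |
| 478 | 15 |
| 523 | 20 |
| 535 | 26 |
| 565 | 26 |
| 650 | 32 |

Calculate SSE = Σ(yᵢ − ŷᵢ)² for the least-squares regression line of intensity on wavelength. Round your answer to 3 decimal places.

38.782

n = 6, Σx = 3227, Σy = 141, Σxy = 77502, Σx² = 1756539, Σy² = 3485
Sxx = Σx² − (Σx)²/n = 1756539 − 1735588.166667 = 20950.833333
Sxy = Σxy − (Σx)(Σy)/n = 77502 − 75834.5 = 1667.5
Syy = Σy² − (Σy)²/n = 3485 − 3313.5 = 171.5
b = Sxy/Sxx = 1667.5/20950.833333 = 0.079591
SSE = Syy − b·Sxy = 171.5 − 0.079591·1667.5 = 38.781830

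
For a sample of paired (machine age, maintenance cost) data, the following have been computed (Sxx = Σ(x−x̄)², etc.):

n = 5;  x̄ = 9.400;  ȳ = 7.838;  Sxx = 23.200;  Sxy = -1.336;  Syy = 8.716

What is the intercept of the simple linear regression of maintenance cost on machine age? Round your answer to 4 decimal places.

8.3793

b = Sxy/Sxx = -1.336/23.2 = -0.057586
a = ȳ − b·x̄ = 7.838 − (-0.057586)·9.4 = 8.379310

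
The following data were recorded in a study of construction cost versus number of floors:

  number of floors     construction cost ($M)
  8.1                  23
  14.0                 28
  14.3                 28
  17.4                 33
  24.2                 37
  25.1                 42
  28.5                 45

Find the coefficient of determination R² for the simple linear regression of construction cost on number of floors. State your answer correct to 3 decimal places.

n = 7, Σx = 131.6, Σy = 236, Σxy = 4785, Σx² = 2796.76, Σy² = 8344
Sxx = Σx² − (Σx)²/n = 2796.76 − 2474.08 = 322.68
Sxy = Σxy − (Σx)(Σy)/n = 4785 − 4436.8 = 348.2
Syy = Σy² − (Σy)²/n = 8344 − 7956.571429 = 387.428571
R² = Sxy²/(Sxx·Syy) = (348.2)²/(322.68·387.428571) = 0.969826

0.970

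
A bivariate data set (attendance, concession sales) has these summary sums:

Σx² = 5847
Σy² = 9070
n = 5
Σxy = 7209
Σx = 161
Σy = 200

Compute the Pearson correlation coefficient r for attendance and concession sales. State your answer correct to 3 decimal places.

Sxx = Σx² − (Σx)²/n = 5847 − 5184.2 = 662.8
Sxy = Σxy − (Σx)(Σy)/n = 7209 − 6440 = 769
Syy = Σy² − (Σy)²/n = 9070 − 8000 = 1070
r = Sxy/√(Sxx·Syy) = 769/√(709196) = 769/842.137756 = 0.913152

0.913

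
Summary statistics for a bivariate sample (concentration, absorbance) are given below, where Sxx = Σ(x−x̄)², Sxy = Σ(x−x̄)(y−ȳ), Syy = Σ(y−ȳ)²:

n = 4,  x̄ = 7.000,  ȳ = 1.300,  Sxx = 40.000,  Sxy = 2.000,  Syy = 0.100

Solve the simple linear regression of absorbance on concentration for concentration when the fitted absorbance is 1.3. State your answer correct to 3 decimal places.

b = Sxy/Sxx = 2/40 = 0.05
a = ȳ − b·x̄ = 1.3 − 0.05·7 = 0.95
Set a + b·x = 1.3: x = (1.3 − 0.95) / 0.05 = 7

7.000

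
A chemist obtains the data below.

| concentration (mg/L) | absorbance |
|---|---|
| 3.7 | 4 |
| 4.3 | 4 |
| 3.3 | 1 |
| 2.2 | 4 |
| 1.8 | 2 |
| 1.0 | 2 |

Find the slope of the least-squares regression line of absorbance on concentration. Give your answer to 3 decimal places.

0.447

n = 6, Σx = 16.3, Σy = 17, Σxy = 49.7, Σx² = 52.15
Sxx = Σx² − (Σx)²/n = 52.15 − 44.281667 = 7.868333
Sxy = Σxy − (Σx)(Σy)/n = 49.7 − 46.183333 = 3.516667
b = Sxy/Sxx = 3.516667/7.868333 = 0.446939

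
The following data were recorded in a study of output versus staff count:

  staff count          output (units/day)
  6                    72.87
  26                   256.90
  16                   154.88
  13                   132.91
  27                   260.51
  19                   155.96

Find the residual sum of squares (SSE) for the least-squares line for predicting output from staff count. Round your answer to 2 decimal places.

943.61

n = 6, Σx = 107, Σy = 1034.03, Σxy = 21319.54, Σx² = 2227, Σy² = 205149.5111
Sxx = Σx² − (Σx)²/n = 2227 − 1908.166667 = 318.833333
Sxy = Σxy − (Σx)(Σy)/n = 21319.54 − 18440.201667 = 2879.338333
Syy = Σy² − (Σy)²/n = 205149.5111 − 178203.006817 = 26946.504283
b = Sxy/Sxx = 2879.338333/318.833333 = 9.030857
SSE = Syy − b·Sxy = 26946.504283 − 9.030857·2879.338333 = 943.610699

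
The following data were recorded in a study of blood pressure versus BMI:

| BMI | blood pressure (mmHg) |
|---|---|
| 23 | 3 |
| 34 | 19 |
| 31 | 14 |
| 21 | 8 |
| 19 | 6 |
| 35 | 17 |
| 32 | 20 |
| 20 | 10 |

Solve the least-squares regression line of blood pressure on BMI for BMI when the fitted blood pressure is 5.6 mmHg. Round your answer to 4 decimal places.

n = 8, Σx = 215, Σy = 97, Σxy = 2866, Σx² = 6097
Sxx = Σx² − (Σx)²/n = 6097 − 5778.125 = 318.875
Sxy = Σxy − (Σx)(Σy)/n = 2866 − 2606.875 = 259.125
b = Sxy/Sxx = 259.125/318.875 = 0.812623
a = ȳ − b·x̄ = 12.125 − 0.812623·26.875 = -9.714230
Set a + b·x = 5.6: x = (5.6 − (-9.714230)) / 0.812623 = 18.845441

18.8454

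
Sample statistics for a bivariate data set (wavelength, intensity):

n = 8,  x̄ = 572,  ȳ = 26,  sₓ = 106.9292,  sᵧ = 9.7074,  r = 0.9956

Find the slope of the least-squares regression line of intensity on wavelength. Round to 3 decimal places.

0.090

b = r · sᵧ/sₓ = 0.9956 · 9.7074/106.9292 = 0.090384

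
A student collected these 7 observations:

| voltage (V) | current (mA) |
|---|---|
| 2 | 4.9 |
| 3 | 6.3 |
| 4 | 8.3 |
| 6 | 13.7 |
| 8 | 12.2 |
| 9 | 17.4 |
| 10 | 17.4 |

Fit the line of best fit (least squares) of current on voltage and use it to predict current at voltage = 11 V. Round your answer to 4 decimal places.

19.3106

n = 7, Σx = 42, Σy = 80.2, Σxy = 572.3, Σx² = 310
Sxx = Σx² − (Σx)²/n = 310 − 252 = 58
Sxy = Σxy − (Σx)(Σy)/n = 572.3 − 481.2 = 91.1
b = Sxy/Sxx = 91.1/58 = 1.570690
a = ȳ − b·x̄ = 11.457143 − 1.570690·6 = 2.033005
ŷ(11) = a + b·11 = 2.033005 + 1.570690·11 = 19.310591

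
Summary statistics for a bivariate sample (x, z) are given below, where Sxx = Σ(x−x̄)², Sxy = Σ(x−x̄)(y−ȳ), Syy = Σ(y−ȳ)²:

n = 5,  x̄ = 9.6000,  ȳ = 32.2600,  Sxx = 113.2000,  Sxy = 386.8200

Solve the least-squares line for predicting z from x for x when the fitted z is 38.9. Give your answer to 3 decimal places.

11.543

b = Sxy/Sxx = 386.82/113.2 = 3.417138
a = ȳ − b·x̄ = 32.26 − 3.417138·9.6 = -0.544523
Set a + b·x = 38.9: x = (38.9 − (-0.544523)) / 3.417138 = 11.543147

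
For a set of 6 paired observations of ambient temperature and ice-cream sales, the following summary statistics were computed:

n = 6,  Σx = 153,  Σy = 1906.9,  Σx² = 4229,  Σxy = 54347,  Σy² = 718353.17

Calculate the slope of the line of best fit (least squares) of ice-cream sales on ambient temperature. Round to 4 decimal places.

Sxx = Σx² − (Σx)²/n = 4229 − 3901.5 = 327.5
Sxy = Σxy − (Σx)(Σy)/n = 54347 − 48625.95 = 5721.05
b = Sxy/Sxx = 5721.05/327.5 = 17.468855

17.4689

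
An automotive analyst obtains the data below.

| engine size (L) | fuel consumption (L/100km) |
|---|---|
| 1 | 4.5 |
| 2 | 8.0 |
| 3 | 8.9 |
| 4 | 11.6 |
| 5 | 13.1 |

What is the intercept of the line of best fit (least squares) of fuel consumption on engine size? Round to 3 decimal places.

n = 5, Σx = 15, Σy = 46.1, Σxy = 159.1, Σx² = 55
Sxx = Σx² − (Σx)²/n = 55 − 45 = 10
Sxy = Σxy − (Σx)(Σy)/n = 159.1 − 138.3 = 20.8
b = Sxy/Sxx = 20.8/10 = 2.08
a = ȳ − b·x̄ = 9.22 − 2.08·3 = 2.98

2.980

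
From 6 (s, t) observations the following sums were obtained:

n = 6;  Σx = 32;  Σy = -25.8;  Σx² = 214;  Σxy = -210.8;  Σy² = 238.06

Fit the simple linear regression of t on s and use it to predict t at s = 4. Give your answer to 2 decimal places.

Sxx = Σx² − (Σx)²/n = 214 − 170.666667 = 43.333333
Sxy = Σxy − (Σx)(Σy)/n = -210.8 − (-137.6) = -73.2
b = Sxy/Sxx = -73.2/43.333333 = -1.689231
a = ȳ − b·x̄ = -4.3 − (-1.689231)·5.333333 = 4.709231
ŷ(4) = a + b·4 = 4.709231 + (-1.689231)·4 = -2.047692

-2.05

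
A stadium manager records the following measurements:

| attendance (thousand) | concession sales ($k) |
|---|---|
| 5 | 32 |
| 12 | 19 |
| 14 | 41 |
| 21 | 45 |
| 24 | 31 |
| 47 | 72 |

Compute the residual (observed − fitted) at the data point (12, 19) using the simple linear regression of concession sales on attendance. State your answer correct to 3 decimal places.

n = 6, Σx = 123, Σy = 240, Σxy = 6035, Σx² = 3591
Sxx = Σx² − (Σx)²/n = 3591 − 2521.5 = 1069.5
Sxy = Σxy − (Σx)(Σy)/n = 6035 − 4920 = 1115
b = Sxy/Sxx = 1115/1069.5 = 1.042543
a = ȳ − b·x̄ = 40 − 1.042543·20.5 = 18.627863
ŷ(12) = 18.627863 + 1.042543·12 = 31.138382
residual = y − ŷ = 19 − 31.138382 = -12.138382

-12.138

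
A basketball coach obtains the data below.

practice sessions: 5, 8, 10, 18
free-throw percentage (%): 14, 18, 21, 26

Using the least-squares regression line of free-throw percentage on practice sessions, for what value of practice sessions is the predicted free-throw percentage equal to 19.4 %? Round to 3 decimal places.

9.855

n = 4, Σx = 41, Σy = 79, Σxy = 892, Σx² = 513
Sxx = Σx² − (Σx)²/n = 513 − 420.25 = 92.75
Sxy = Σxy − (Σx)(Σy)/n = 892 − 809.75 = 82.25
b = Sxy/Sxx = 82.25/92.75 = 0.886792
a = ȳ − b·x̄ = 19.75 − 0.886792·10.25 = 10.660377
Set a + b·x = 19.4: x = (19.4 − 10.660377) / 0.886792 = 9.855319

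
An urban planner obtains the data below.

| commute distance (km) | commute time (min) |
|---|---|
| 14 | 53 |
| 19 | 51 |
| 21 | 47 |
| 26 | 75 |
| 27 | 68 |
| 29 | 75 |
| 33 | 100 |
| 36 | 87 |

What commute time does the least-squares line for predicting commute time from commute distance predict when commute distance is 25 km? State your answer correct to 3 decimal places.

68.097

n = 8, Σx = 205, Σy = 556, Σxy = 15091, Σx² = 5629
Sxx = Σx² − (Σx)²/n = 5629 − 5253.125 = 375.875
Sxy = Σxy − (Σx)(Σy)/n = 15091 − 14247.5 = 843.5
b = Sxy/Sxx = 843.5/375.875 = 2.244097
a = ȳ − b·x̄ = 69.5 − 2.244097·25.625 = 11.995012
ŷ(25) = a + b·25 = 11.995012 + 2.244097·25 = 68.097439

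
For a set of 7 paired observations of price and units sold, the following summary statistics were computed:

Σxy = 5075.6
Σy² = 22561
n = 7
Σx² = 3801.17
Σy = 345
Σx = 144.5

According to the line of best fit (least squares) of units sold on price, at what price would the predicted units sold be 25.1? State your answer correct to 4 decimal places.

Sxx = Σx² − (Σx)²/n = 3801.17 − 2982.892857 = 818.277143
Sxy = Σxy − (Σx)(Σy)/n = 5075.6 − 7121.785714 = -2046.185714
b = Sxy/Sxx = -2046.185714/818.277143 = -2.500602
a = ȳ − b·x̄ = 49.285714 − (-2.500602)·20.642857 = 100.905291
Set a + b·x = 25.1: x = (25.1 − 100.905291) / (-2.500602) = 30.314813

30.3148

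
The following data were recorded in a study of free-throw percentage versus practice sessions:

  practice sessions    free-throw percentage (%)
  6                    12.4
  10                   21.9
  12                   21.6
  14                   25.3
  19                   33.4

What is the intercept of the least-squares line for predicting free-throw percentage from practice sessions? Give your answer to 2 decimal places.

4.08

n = 5, Σx = 61, Σy = 114.6, Σxy = 1541.4, Σx² = 837
Sxx = Σx² − (Σx)²/n = 837 − 744.2 = 92.8
Sxy = Σxy − (Σx)(Σy)/n = 1541.4 − 1398.12 = 143.28
b = Sxy/Sxx = 143.28/92.8 = 1.543966
a = ȳ − b·x̄ = 22.92 − 1.543966·12.2 = 4.083621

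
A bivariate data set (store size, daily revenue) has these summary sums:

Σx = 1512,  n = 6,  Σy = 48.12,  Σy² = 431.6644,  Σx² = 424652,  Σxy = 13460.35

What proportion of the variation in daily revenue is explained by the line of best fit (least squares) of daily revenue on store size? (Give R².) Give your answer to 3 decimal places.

0.892

Sxx = Σx² − (Σx)²/n = 424652 − 381024 = 43628
Sxy = Σxy − (Σx)(Σy)/n = 13460.35 − 12126.24 = 1334.11
Syy = Σy² − (Σy)²/n = 431.6644 − 385.9224 = 45.742
R² = Sxy²/(Sxx·Syy) = (1334.11)²/(43628·45.742) = 0.891873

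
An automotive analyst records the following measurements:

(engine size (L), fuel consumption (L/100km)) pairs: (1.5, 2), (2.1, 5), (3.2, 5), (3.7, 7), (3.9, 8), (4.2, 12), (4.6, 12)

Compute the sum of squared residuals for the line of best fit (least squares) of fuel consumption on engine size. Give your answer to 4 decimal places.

n = 7, Σx = 23.2, Σy = 51, Σxy = 192.2, Σx² = 84.6, Σy² = 455
Sxx = Σx² − (Σx)²/n = 84.6 − 76.891429 = 7.708571
Sxy = Σxy − (Σx)(Σy)/n = 192.2 − 169.028571 = 23.171429
Syy = Σy² − (Σy)²/n = 455 − 371.571429 = 83.428571
b = Sxy/Sxx = 23.171429/7.708571 = 3.005930
SSE = Syy − b·Sxy = 83.428571 − 3.005930·23.171429 = 13.776872

13.7769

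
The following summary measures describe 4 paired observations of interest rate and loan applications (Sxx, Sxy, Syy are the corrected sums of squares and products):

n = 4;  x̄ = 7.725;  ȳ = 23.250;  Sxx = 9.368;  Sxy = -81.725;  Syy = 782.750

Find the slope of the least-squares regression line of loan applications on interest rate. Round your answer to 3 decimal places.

b = Sxy/Sxx = -81.725/9.368 = -8.723847

-8.724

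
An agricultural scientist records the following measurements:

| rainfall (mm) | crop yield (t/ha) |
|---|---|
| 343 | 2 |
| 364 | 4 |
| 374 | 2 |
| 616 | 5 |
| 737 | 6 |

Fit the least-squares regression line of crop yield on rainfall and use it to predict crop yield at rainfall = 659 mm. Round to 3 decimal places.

n = 5, Σx = 2434, Σy = 19, Σxy = 10392, Σx² = 1312646
Sxx = Σx² − (Σx)²/n = 1312646 − 1184871.2 = 127774.8
Sxy = Σxy − (Σx)(Σy)/n = 10392 − 9249.2 = 1142.8
b = Sxy/Sxx = 1142.8/127774.8 = 0.008944
a = ȳ − b·x̄ = 3.8 − 0.008944·486.8 = -0.553871
ŷ(659) = a + b·659 = -0.553871 + 0.008944·659 = 5.340133

5.340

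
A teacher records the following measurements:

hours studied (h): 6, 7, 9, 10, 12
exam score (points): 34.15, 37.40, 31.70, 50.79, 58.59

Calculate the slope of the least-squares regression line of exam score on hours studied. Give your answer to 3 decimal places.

4.028

n = 5, Σx = 44, Σy = 212.63, Σxy = 1962.98, Σx² = 410
Sxx = Σx² − (Σx)²/n = 410 − 387.2 = 22.8
Sxy = Σxy − (Σx)(Σy)/n = 1962.98 − 1871.144 = 91.836
b = Sxy/Sxx = 91.836/22.8 = 4.027895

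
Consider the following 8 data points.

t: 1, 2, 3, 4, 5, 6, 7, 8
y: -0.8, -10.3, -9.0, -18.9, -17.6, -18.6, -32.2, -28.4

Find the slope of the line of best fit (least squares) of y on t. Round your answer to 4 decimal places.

n = 8, Σx = 36, Σy = -135.8, Σxy = -776.2, Σx² = 204
Sxx = Σx² − (Σx)²/n = 204 − 162 = 42
Sxy = Σxy − (Σx)(Σy)/n = -776.2 − (-611.1) = -165.1
b = Sxy/Sxx = -165.1/42 = -3.930952

-3.9310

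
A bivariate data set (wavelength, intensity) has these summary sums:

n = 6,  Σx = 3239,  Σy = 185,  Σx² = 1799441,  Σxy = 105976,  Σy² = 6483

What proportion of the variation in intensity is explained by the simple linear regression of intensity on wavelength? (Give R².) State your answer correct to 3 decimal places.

0.940

Sxx = Σx² − (Σx)²/n = 1799441 − 1748520.166667 = 50920.833333
Sxy = Σxy − (Σx)(Σy)/n = 105976 − 99869.166667 = 6106.833333
Syy = Σy² − (Σy)²/n = 6483 − 5704.166667 = 778.833333
R² = Sxy²/(Sxx·Syy) = (6106.833333)²/(50920.833333·778.833333) = 0.940356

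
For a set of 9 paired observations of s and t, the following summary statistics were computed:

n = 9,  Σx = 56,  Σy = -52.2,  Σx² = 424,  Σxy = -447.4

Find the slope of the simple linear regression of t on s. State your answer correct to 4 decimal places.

-1.6226

Sxx = Σx² − (Σx)²/n = 424 − 348.444444 = 75.555556
Sxy = Σxy − (Σx)(Σy)/n = -447.4 − (-324.8) = -122.6
b = Sxy/Sxx = -122.6/75.555556 = -1.622647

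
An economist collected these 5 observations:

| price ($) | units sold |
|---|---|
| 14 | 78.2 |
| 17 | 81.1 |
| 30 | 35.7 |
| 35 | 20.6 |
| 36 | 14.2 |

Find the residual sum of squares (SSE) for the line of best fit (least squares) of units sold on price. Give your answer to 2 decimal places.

80.35

n = 5, Σx = 132, Σy = 229.8, Σxy = 4776.7, Σx² = 3906, Σy² = 14592.94
Sxx = Σx² − (Σx)²/n = 3906 − 3484.8 = 421.2
Sxy = Σxy − (Σx)(Σy)/n = 4776.7 − 6066.72 = -1290.02
Syy = Σy² − (Σy)²/n = 14592.94 − 10561.608 = 4031.332
b = Sxy/Sxx = -1290.02/421.2 = -3.062726
SSE = Syy − b·Sxy = 4031.332 − (-3.062726)·(-1290.02) = 80.354791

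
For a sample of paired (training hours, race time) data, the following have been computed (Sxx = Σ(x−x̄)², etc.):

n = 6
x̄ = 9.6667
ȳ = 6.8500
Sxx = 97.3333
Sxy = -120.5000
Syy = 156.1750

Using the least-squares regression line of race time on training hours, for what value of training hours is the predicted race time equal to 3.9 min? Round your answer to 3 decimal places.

b = Sxy/Sxx = -120.5/97.3333 = -1.238014
a = ȳ − b·x̄ = 6.85 − (-1.238014)·9.6667 = 18.817511
Set a + b·x = 3.9: x = (3.9 − 18.817511) / (-1.238014) = 12.049548

12.050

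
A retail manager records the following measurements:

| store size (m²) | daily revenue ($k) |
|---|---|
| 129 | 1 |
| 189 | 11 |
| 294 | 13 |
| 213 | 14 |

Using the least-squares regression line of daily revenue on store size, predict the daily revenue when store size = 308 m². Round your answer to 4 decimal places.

16.7817

n = 4, Σx = 825, Σy = 39, Σxy = 9012, Σx² = 184167
Sxx = Σx² − (Σx)²/n = 184167 − 170156.25 = 14010.75
Sxy = Σxy − (Σx)(Σy)/n = 9012 − 8043.75 = 968.25
b = Sxy/Sxx = 968.25/14010.75 = 0.069108
a = ȳ − b·x̄ = 9.75 − 0.069108·206.25 = -4.503453
ŷ(308) = a + b·308 = -4.503453 + 0.069108·308 = 16.781703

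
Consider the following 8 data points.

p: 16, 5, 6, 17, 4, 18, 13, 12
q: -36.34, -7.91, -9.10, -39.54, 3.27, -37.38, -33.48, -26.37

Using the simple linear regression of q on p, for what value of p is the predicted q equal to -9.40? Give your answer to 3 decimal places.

6.445

n = 8, Σx = 91, Σy = -186.85, Σxy = -2759.21, Σx² = 1259
Sxx = Σx² − (Σx)²/n = 1259 − 1035.125 = 223.875
Sxy = Σxy − (Σx)(Σy)/n = -2759.21 − (-2125.41875) = -633.79125
b = Sxy/Sxx = -633.79125/223.875 = -2.831005
a = ȳ − b·x̄ = -23.35625 − (-2.831005)·11.375 = 8.846432
Set a + b·x = -9.40: x = (-9.40 − 8.846432) / (-2.831005) = 6.445214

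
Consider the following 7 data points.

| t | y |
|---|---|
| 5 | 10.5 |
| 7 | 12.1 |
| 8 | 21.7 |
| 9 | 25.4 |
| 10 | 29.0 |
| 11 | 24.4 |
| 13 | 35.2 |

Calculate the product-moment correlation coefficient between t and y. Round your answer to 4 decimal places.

0.9320

n = 7, Σx = 63, Σy = 158.3, Σxy = 1555.4, Σx² = 609, Σy² = 4048.11
Sxx = Σx² − (Σx)²/n = 609 − 567 = 42
Sxy = Σxy − (Σx)(Σy)/n = 1555.4 − 1424.7 = 130.7
Syy = Σy² − (Σy)²/n = 4048.11 − 3579.841429 = 468.268571
r = Sxy/√(Sxx·Syy) = 130.7/√(19667.28) = 130.7/140.240080 = 0.931973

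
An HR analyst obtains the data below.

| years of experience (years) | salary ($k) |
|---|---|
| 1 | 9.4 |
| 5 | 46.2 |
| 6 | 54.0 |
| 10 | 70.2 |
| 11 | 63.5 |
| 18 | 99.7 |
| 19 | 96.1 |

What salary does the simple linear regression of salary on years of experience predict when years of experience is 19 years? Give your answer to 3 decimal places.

n = 7, Σx = 70, Σy = 439.1, Σxy = 5585.4, Σx² = 968
Sxx = Σx² − (Σx)²/n = 968 − 700 = 268
Sxy = Σxy − (Σx)(Σy)/n = 5585.4 − 4391 = 1194.4
b = Sxy/Sxx = 1194.4/268 = 4.456716
a = ȳ − b·x̄ = 62.728571 − 4.456716·10 = 18.161407
ŷ(19) = a + b·19 = 18.161407 + 4.456716·19 = 102.839019

102.839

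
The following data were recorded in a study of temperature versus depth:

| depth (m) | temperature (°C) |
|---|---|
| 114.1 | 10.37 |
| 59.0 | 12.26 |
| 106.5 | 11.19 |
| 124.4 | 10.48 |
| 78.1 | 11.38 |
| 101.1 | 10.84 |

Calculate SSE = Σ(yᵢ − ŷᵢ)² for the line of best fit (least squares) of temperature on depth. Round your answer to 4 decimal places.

0.2992

n = 6, Σx = 583.2, Σy = 66.52, Σxy = 6386.706, Σx² = 59638.24, Σy² = 739.901
Sxx = Σx² − (Σx)²/n = 59638.24 − 56687.04 = 2951.2
Sxy = Σxy − (Σx)(Σy)/n = 6386.706 − 6465.744 = -79.038
Syy = Σy² − (Σy)²/n = 739.901 − 737.485067 = 2.415933
b = Sxy/Sxx = -79.038/2951.2 = -0.026782
SSE = Syy − b·Sxy = 2.415933 − (-0.026782)·(-79.038) = 0.299165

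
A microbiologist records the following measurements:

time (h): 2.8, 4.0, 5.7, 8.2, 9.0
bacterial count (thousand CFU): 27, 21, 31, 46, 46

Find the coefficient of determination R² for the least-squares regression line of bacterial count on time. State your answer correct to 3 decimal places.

0.862

n = 5, Σx = 29.7, Σy = 171, Σxy = 1127.5, Σx² = 204.57, Σy² = 6363
Sxx = Σx² − (Σx)²/n = 204.57 − 176.418 = 28.152
Sxy = Σxy − (Σx)(Σy)/n = 1127.5 − 1015.74 = 111.76
Syy = Σy² − (Σy)²/n = 6363 − 5848.2 = 514.8
R² = Sxy²/(Sxx·Syy) = (111.76)²/(28.152·514.8) = 0.861837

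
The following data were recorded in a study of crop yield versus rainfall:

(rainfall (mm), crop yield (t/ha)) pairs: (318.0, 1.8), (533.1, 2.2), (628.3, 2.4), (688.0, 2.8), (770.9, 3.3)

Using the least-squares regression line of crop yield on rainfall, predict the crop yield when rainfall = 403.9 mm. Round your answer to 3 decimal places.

n = 5, Σx = 2938.3, Σy = 12.5, Σxy = 7723.51, Σx² = 1847711.31
Sxx = Σx² − (Σx)²/n = 1847711.31 − 1726721.378 = 120989.932
Sxy = Σxy − (Σx)(Σy)/n = 7723.51 − 7345.75 = 377.76
b = Sxy/Sxx = 377.76/120989.932 = 0.003122
a = ȳ − b·x̄ = 2.5 − 0.003122·587.66 = 0.665183
ŷ(403.9) = a + b·403.9 = 0.665183 + 0.003122·403.9 = 1.926257

1.926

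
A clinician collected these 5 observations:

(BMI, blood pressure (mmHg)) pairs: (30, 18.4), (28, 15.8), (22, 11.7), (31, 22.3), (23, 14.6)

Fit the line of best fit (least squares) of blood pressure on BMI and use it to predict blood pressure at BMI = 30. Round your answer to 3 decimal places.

19.428

n = 5, Σx = 134, Σy = 82.8, Σxy = 2278.9, Σx² = 3658
Sxx = Σx² − (Σx)²/n = 3658 − 3591.2 = 66.8
Sxy = Σxy − (Σx)(Σy)/n = 2278.9 − 2219.04 = 59.86
b = Sxy/Sxx = 59.86/66.8 = 0.896108
a = ȳ − b·x̄ = 16.56 − 0.896108·26.8 = -7.455689
ŷ(30) = a + b·30 = -7.455689 + 0.896108·30 = 19.427545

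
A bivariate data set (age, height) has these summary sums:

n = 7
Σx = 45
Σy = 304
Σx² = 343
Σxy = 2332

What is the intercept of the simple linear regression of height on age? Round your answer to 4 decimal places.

Sxx = Σx² − (Σx)²/n = 343 − 289.285714 = 53.714286
Sxy = Σxy − (Σx)(Σy)/n = 2332 − 1954.285714 = 377.714286
b = Sxy/Sxx = 377.714286/53.714286 = 7.031915
a = ȳ − b·x̄ = 43.428571 − 7.031915·6.428571 = -1.776596

-1.7766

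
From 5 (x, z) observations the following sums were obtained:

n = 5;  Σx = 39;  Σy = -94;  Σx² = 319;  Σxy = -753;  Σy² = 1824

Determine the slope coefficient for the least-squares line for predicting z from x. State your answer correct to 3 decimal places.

Sxx = Σx² − (Σx)²/n = 319 − 304.2 = 14.8
Sxy = Σxy − (Σx)(Σy)/n = -753 − (-733.2) = -19.8
b = Sxy/Sxx = -19.8/14.8 = -1.337838

-1.338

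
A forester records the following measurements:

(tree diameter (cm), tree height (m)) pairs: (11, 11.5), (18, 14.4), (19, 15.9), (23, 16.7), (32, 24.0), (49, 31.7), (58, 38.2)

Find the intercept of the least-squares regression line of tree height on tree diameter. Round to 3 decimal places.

4.719

n = 7, Σx = 210, Σy = 152.4, Σxy = 5608.8, Σx² = 8124
Sxx = Σx² − (Σx)²/n = 8124 − 6300 = 1824
Sxy = Σxy − (Σx)(Σy)/n = 5608.8 − 4572 = 1036.8
b = Sxy/Sxx = 1036.8/1824 = 0.568421
a = ȳ − b·x̄ = 21.771429 − 0.568421·30 = 4.718797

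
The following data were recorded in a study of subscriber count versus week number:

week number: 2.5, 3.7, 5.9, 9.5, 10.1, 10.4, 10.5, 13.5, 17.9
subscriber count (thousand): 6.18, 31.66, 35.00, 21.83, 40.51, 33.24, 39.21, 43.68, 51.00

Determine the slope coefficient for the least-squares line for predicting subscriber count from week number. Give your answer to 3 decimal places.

2.141

n = 9, Σx = 84, Σy = 302.31, Σxy = 3215.609, Σx² = 968.08
Sxx = Σx² − (Σx)²/n = 968.08 − 784 = 184.08
Sxy = Σxy − (Σx)(Σy)/n = 3215.609 − 2821.56 = 394.049
b = Sxy/Sxx = 394.049/184.08 = 2.140640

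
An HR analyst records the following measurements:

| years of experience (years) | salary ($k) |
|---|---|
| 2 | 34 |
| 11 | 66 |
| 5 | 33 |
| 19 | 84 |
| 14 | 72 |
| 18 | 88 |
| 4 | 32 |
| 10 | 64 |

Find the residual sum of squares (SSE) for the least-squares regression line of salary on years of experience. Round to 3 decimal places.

187.294

n = 8, Σx = 83, Σy = 473, Σxy = 5915, Σx² = 1147, Σy² = 31705
Sxx = Σx² − (Σx)²/n = 1147 − 861.125 = 285.875
Sxy = Σxy − (Σx)(Σy)/n = 5915 − 4907.375 = 1007.625
Syy = Σy² − (Σy)²/n = 31705 − 27966.125 = 3738.875
b = Sxy/Sxx = 1007.625/285.875 = 3.524705
SSE = Syy − b·Sxy = 3738.875 − 3.524705·1007.625 = 187.294272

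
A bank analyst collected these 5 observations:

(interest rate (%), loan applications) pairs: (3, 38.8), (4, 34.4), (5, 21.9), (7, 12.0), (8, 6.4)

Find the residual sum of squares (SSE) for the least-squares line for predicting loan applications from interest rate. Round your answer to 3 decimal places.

18.685

n = 5, Σx = 27, Σy = 113.5, Σxy = 498.7, Σx² = 163, Σy² = 3353.37
Sxx = Σx² − (Σx)²/n = 163 − 145.8 = 17.2
Sxy = Σxy − (Σx)(Σy)/n = 498.7 − 612.9 = -114.2
Syy = Σy² − (Σy)²/n = 3353.37 − 2576.45 = 776.92
b = Sxy/Sxx = -114.2/17.2 = -6.639535
SSE = Syy − b·Sxy = 776.92 − (-6.639535)·(-114.2) = 18.685116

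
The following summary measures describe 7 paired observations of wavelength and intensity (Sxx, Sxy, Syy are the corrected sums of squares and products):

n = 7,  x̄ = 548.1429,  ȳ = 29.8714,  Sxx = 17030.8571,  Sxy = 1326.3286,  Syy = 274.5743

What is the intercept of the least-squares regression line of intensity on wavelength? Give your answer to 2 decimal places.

-12.82

b = Sxy/Sxx = 1326.3286/17030.8571 = 0.077878
a = ȳ − b·x̄ = 29.8714 − 0.077878·548.1429 = -12.816857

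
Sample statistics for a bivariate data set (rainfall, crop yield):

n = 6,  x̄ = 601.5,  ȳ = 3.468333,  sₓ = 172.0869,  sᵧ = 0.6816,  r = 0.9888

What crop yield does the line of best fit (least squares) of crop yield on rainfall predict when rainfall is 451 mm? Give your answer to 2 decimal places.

2.88

b = r · sᵧ/sₓ = 0.9888 · 0.6816/172.0869 = 0.003916
a = ȳ − b·x̄ = 3.468333 − 0.003916·601.5 = 1.112601
ŷ(451) = a + b·451 = 1.112601 + 0.003916·451 = 2.878910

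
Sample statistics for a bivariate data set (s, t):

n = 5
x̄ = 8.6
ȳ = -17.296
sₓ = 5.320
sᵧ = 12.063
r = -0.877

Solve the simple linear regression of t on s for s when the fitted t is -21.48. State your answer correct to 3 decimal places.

10.704

b = r · sᵧ/sₓ = -0.877 · 12.063/5.32 = -1.988581
a = ȳ − b·x̄ = -17.296 − (-1.988581)·8.6 = -0.194203
Set a + b·x = -21.48: x = (-21.48 − (-0.194203)) / (-1.988581) = 10.704013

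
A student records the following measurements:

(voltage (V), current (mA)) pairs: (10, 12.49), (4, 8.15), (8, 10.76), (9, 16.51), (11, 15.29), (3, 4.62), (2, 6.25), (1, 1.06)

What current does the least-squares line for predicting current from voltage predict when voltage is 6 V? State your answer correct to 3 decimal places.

9.391

n = 8, Σx = 48, Σy = 75.13, Σxy = 587.78, Σx² = 396
Sxx = Σx² − (Σx)²/n = 396 − 288 = 108
Sxy = Σxy − (Σx)(Σy)/n = 587.78 − 450.78 = 137
b = Sxy/Sxx = 137/108 = 1.268519
a = ȳ − b·x̄ = 9.39125 − 1.268519·6 = 1.780139
ŷ(6) = a + b·6 = 1.780139 + 1.268519·6 = 9.39125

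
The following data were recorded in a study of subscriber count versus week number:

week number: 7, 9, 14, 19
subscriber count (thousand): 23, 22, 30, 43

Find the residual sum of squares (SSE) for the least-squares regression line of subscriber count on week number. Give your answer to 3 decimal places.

19.902

n = 4, Σx = 49, Σy = 118, Σxy = 1596, Σx² = 687, Σy² = 3762
Sxx = Σx² − (Σx)²/n = 687 − 600.25 = 86.75
Sxy = Σxy − (Σx)(Σy)/n = 1596 − 1445.5 = 150.5
Syy = Σy² − (Σy)²/n = 3762 − 3481 = 281
b = Sxy/Sxx = 150.5/86.75 = 1.734870
SSE = Syy − b·Sxy = 281 − 1.734870·150.5 = 19.902017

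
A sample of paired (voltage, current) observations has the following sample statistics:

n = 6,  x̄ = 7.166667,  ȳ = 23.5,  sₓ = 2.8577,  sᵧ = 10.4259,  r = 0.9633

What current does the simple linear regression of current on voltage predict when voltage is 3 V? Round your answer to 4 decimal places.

8.8564

b = r · sᵧ/sₓ = 0.9633 · 10.4259/2.8577 = 3.514459
a = ȳ − b·x̄ = 23.5 − 3.514459·7.166667 = -1.686957
ŷ(3) = a + b·3 = -1.686957 + 3.514459·3 = 8.856420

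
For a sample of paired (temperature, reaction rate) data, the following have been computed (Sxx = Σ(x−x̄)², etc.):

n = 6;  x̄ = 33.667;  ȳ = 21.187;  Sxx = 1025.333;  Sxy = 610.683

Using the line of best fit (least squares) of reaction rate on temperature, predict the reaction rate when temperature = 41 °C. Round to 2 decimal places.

25.55

b = Sxy/Sxx = 610.683/1025.333 = 0.595595
a = ȳ − b·x̄ = 21.187 − 0.595595·33.667 = 1.135110
ŷ(41) = a + b·41 = 1.135110 + 0.595595·41 = 25.554497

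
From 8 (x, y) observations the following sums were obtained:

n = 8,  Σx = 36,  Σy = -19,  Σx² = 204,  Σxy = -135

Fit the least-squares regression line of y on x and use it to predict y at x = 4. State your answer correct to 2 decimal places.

Sxx = Σx² − (Σx)²/n = 204 − 162 = 42
Sxy = Σxy − (Σx)(Σy)/n = -135 − (-85.5) = -49.5
b = Sxy/Sxx = -49.5/42 = -1.178571
a = ȳ − b·x̄ = -2.375 − (-1.178571)·4.5 = 2.928571
ŷ(4) = a + b·4 = 2.928571 + (-1.178571)·4 = -1.785714

-1.79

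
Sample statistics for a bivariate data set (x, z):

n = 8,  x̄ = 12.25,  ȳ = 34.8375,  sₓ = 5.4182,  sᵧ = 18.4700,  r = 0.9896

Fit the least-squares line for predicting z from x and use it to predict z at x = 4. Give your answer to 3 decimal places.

b = r · sᵧ/sₓ = 0.9896 · 18.47/5.4182 = 3.373429
a = ȳ − b·x̄ = 34.8375 − 3.373429·12.25 = -6.487003
ŷ(4) = a + b·4 = -6.487003 + 3.373429·4 = 7.006712

7.007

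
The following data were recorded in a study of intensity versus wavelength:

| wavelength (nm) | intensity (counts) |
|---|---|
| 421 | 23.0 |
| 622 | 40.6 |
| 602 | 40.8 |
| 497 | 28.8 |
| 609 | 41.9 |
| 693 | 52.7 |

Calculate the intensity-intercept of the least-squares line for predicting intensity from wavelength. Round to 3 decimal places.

n = 6, Σx = 3444, Σy = 227.8, Σxy = 135849.6, Σx² = 2024668
Sxx = Σx² − (Σx)²/n = 2024668 − 1976856 = 47812
Sxy = Σxy − (Σx)(Σy)/n = 135849.6 − 130757.2 = 5092.4
b = Sxy/Sxx = 5092.4/47812 = 0.106509
a = ȳ − b·x̄ = 37.966667 − 0.106509·574 = -23.169400

-23.169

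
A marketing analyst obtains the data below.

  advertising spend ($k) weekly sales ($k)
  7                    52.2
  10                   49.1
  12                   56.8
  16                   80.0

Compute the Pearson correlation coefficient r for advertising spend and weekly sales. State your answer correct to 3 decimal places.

0.878

n = 4, Σx = 45, Σy = 238.1, Σxy = 2818, Σx² = 549, Σy² = 14761.89
Sxx = Σx² − (Σx)²/n = 549 − 506.25 = 42.75
Sxy = Σxy − (Σx)(Σy)/n = 2818 − 2678.625 = 139.375
Syy = Σy² − (Σy)²/n = 14761.89 − 14172.9025 = 588.9875
r = Sxy/√(Sxx·Syy) = 139.375/√(25179.215625) = 139.375/158.679601 = 0.878342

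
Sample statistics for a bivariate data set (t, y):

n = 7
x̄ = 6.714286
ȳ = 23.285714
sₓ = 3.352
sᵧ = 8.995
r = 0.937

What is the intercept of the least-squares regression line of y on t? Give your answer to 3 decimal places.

b = r · sᵧ/sₓ = 0.937 · 8.995/3.352 = 2.514414
a = ȳ − b·x̄ = 23.285714 − 2.514414·6.714286 = 6.403221

6.403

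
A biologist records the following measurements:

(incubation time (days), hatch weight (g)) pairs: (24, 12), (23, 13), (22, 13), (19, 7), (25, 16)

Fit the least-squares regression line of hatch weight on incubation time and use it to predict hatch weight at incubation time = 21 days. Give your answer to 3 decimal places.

10.132

n = 5, Σx = 113, Σy = 61, Σxy = 1406, Σx² = 2575
Sxx = Σx² − (Σx)²/n = 2575 − 2553.8 = 21.2
Sxy = Σxy − (Σx)(Σy)/n = 1406 − 1378.6 = 27.4
b = Sxy/Sxx = 27.4/21.2 = 1.292453
a = ȳ − b·x̄ = 12.2 − 1.292453·22.6 = -17.009434
ŷ(21) = a + b·21 = -17.009434 + 1.292453·21 = 10.132075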